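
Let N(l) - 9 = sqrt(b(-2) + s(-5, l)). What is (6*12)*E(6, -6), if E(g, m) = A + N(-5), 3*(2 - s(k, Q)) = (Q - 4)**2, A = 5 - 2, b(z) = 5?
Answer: 864 + 144*I*sqrt(5) ≈ 864.0 + 321.99*I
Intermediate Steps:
A = 3
s(k, Q) = 2 - (-4 + Q)**2/3 (s(k, Q) = 2 - (Q - 4)**2/3 = 2 - (-4 + Q)**2/3)
N(l) = 9 + sqrt(7 - (-4 + l)**2/3) (N(l) = 9 + sqrt(5 + (2 - (-4 + l)**2/3)) = 9 + sqrt(7 - (-4 + l)**2/3))
E(g, m) = 12 + 2*I*sqrt(5) (E(g, m) = 3 + (9 + sqrt(63 - 3*(-4 - 5)**2)/3) = 3 + (9 + sqrt(63 - 3*(-9)**2)/3) = 3 + (9 + sqrt(63 - 3*81)/3) = 3 + (9 + sqrt(63 - 243)/3) = 3 + (9 + sqrt(-180)/3) = 3 + (9 + (6*I*sqrt(5))/3) = 3 + (9 + 2*I*sqrt(5)) = 12 + 2*I*sqrt(5))
(6*12)*E(6, -6) = (6*12)*(12 + 2*I*sqrt(5)) = 72*(12 + 2*I*sqrt(5)) = 864 + 144*I*sqrt(5)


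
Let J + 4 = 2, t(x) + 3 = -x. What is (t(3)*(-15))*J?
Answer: -180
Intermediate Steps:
t(x) = -3 - x
J = -2 (J = -4 + 2 = -2)
(t(3)*(-15))*J = ((-3 - 1*3)*(-15))*(-2) = ((-3 - 3)*(-15))*(-2) = -6*(-15)*(-2) = 90*(-2) = -180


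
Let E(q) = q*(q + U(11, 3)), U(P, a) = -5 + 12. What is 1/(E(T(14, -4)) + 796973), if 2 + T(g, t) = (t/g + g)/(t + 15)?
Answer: 5929/4725225019 ≈ 1.2548e-6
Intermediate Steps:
U(P, a) = 7
T(g, t) = -2 + (g + t/g)/(15 + t) (T(g, t) = -2 + (t/g + g)/(t + 15) = -2 + (g + t/g)/(15 + t))
E(q) = q*(7 + q) (E(q) = q*(q + 7) = q*(7 + q))
1/(E(T(14, -4)) + 796973) = 1/(((-4 + 14² - 30*14 - 2*14*(-4))/(14*(15 - 4)))*(7 + (-4 + 14² - 30*14 - 2*14*(-4))/(14*(15 - 4))) + 796973) = 1/(((1/14)*(-4 + 196 - 420 + 112)/11)*(7 + (1/14)*(-4 + 196 - 420 + 112)/11) + 796973) = 1/(((1/14)*(1/11)*(-116))*(7 + (1/14)*(1/11)*(-116)) + 796973) = 1/(-58*(7 - 58/77)/77 + 796973) = 1/(-58/77*481/77 + 796973) = 1/(-27898/5929 + 796973) = 1/(4725225019/5929) = 5929/4725225019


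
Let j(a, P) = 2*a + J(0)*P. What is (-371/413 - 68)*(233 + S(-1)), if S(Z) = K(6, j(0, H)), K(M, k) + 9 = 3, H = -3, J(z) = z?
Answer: -922755/59 ≈ -15640.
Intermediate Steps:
j(a, P) = 2*a (j(a, P) = 2*a + 0*P = 2*a + 0 = 2*a)
K(M, k) = -6 (K(M, k) = -9 + 3 = -6)
S(Z) = -6
(-371/413 - 68)*(233 + S(-1)) = (-371/413 - 68)*(233 - 6) = (-371*1/413 - 68)*227 = (-53/59 - 68)*227 = -4065/59*227 = -922755/59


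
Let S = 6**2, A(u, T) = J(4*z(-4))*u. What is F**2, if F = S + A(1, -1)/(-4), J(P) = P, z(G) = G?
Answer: 1600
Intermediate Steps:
A(u, T) = -16*u (A(u, T) = (4*(-4))*u = -16*u)
S = 36
F = 40 (F = 36 - 16*1/(-4) = 36 - 16*(-1/4) = 36 + 4 = 40)
F**2 = 40**2 = 1600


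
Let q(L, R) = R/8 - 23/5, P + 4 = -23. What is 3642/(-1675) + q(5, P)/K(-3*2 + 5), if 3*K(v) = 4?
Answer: -437139/53600 ≈ -8.1556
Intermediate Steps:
P = -27 (P = -4 - 23 = -27)
q(L, R) = -23/5 + R/8 (q(L, R) = R*(⅛) - 23*⅕ = R/8 - 23/5 = -23/5 + R/8)
K(v) = 4/3 (K(v) = (⅓)*4 = 4/3)
3642/(-1675) + q(5, P)/K(-3*2 + 5) = 3642/(-1675) + (-23/5 + (⅛)*(-27))/(4/3) = 3642*(-1/1675) + (-23/5 - 27/8)*(¾) = -3642/1675 - 319/40*¾ = -3642/1675 - 957/160 = -437139/53600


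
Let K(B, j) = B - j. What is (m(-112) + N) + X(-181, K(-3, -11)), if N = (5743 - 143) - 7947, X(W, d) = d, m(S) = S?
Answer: -2451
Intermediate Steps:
N = -2347 (N = 5600 - 7947 = -2347)
(m(-112) + N) + X(-181, K(-3, -11)) = (-112 - 2347) + (-3 - 1*(-11)) = -2459 + (-3 + 11) = -2459 + 8 = -2451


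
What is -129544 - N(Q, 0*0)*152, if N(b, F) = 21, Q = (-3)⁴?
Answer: -132736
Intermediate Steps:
Q = 81
-129544 - N(Q, 0*0)*152 = -129544 - 21*152 = -129544 - 1*3192 = -129544 - 3192 = -132736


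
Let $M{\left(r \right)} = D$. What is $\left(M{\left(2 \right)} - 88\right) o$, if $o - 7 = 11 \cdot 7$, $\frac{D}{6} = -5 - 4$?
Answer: $-11928$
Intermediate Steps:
$D = -54$ ($D = 6 \left(-5 - 4\right) = 6 \left(-9\right) = -54$)
$o = 84$ ($o = 7 + 11 \cdot 7 = 7 + 77 = 84$)
$M{\left(r \right)} = -54$
$\left(M{\left(2 \right)} - 88\right) o = \left(-54 - 88\right) 84 = \left(-142\right) 84 = -11928$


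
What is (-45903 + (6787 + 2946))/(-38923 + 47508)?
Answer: -7234/1717 ≈ -4.2132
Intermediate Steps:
(-45903 + (6787 + 2946))/(-38923 + 47508) = (-45903 + 9733)/8585 = -36170*1/8585 = -7234/1717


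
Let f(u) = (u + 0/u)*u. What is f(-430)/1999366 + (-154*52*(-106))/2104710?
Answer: 521579677342/1052021403465 ≈ 0.49579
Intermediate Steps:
f(u) = u² (f(u) = (u + 0)*u = u*u = u²)
f(-430)/1999366 + (-154*52*(-106))/2104710 = (-430)²/1999366 + (-154*52*(-106))/2104710 = 184900*(1/1999366) - 8008*(-106)*(1/2104710) = 92450/999683 + 848848*(1/2104710) = 92450/999683 + 424424/1052355 = 521579677342/1052021403465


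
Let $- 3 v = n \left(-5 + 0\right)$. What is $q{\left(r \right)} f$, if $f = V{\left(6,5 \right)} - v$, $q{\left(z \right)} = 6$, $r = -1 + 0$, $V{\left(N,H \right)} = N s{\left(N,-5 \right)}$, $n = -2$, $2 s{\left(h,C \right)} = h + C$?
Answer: $38$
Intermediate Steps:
$s{\left(h,C \right)} = \frac{C}{2} + \frac{h}{2}$ ($s{\left(h,C \right)} = \frac{h + C}{2} = \frac{C + h}{2} = \frac{C}{2} + \frac{h}{2}$)
$V{\left(N,H \right)} = N \left(- \frac{5}{2} + \frac{N}{2}\right)$ ($V{\left(N,H \right)} = N \left(\frac{1}{2} \left(-5\right) + \frac{N}{2}\right) = N \left(- \frac{5}{2} + \frac{N}{2}\right)$)
$r = -1$
$v = - \frac{10}{3}$ ($v = - \frac{\left(-2\right) \left(-5 + 0\right)}{3} = - \frac{\left(-2\right) \left(-5\right)}{3} = \left(- \frac{1}{3}\right) 10 = - \frac{10}{3} \approx -3.3333$)
$f = \frac{19}{3}$ ($f = \frac{1}{2} \cdot 6 \left(-5 + 6\right) - - \frac{10}{3} = \frac{1}{2} \cdot 6 \cdot 1 + \frac{10}{3} = 3 + \frac{10}{3} = \frac{19}{3} \approx 6.3333$)
$q{\left(r \right)} f = 6 \cdot \frac{19}{3} = 38$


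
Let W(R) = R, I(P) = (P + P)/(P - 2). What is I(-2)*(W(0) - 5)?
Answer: -5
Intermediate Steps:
I(P) = 2*P/(-2 + P) (I(P) = (2*P)/(-2 + P) = 2*P/(-2 + P))
I(-2)*(W(0) - 5) = (2*(-2)/(-2 - 2))*(0 - 5) = (2*(-2)/(-4))*(-5) = (2*(-2)*(-¼))*(-5) = 1*(-5) = -5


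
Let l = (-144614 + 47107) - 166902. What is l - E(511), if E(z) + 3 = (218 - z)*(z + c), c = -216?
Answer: -177971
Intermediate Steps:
E(z) = -3 + (-216 + z)*(218 - z) (E(z) = -3 + (218 - z)*(z - 216) = -3 + (218 - z)*(-216 + z) = -3 + (-216 + z)*(218 - z))
l = -264409 (l = -97507 - 166902 = -264409)
l - E(511) = -264409 - (-47091 - 1*511² + 434*511) = -264409 - (-47091 - 1*261121 + 221774) = -264409 - (-47091 - 261121 + 221774) = -264409 - 1*(-86438) = -264409 + 86438 = -177971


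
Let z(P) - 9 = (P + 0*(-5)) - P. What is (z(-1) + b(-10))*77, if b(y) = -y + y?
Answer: 693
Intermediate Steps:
b(y) = 0
z(P) = 9 (z(P) = 9 + ((P + 0*(-5)) - P) = 9 + ((P + 0) - P) = 9 + (P - P) = 9 + 0 = 9)
(z(-1) + b(-10))*77 = (9 + 0)*77 = 9*77 = 693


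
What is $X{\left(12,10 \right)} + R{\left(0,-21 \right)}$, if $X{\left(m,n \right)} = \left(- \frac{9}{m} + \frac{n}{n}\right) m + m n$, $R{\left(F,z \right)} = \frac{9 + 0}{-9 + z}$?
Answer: $\frac{1227}{10} \approx 122.7$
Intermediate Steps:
$R{\left(F,z \right)} = \frac{9}{-9 + z}$
$X{\left(m,n \right)} = m n + m \left(1 - \frac{9}{m}\right)$ ($X{\left(m,n \right)} = \left(- \frac{9}{m} + 1\right) m + m n = \left(1 - \frac{9}{m}\right) m + m n = m \left(1 - \frac{9}{m}\right) + m n = m n + m \left(1 - \frac{9}{m}\right)$)
$X{\left(12,10 \right)} + R{\left(0,-21 \right)} = \left(-9 + 12 + 12 \cdot 10\right) + \frac{9}{-9 - 21} = \left(-9 + 12 + 120\right) + \frac{9}{-30} = 123 + 9 \left(- \frac{1}{30}\right) = 123 - \frac{3}{10} = \frac{1227}{10}$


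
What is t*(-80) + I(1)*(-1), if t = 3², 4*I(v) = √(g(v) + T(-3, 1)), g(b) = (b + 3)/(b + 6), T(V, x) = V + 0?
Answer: -720 - I*√119/28 ≈ -720.0 - 0.3896*I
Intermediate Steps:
T(V, x) = V
g(b) = (3 + b)/(6 + b)
I(v) = √(-3 + (3 + v)/(6 + v))/4 (I(v) = √((3 + v)/(6 + v) - 3)/4 = √(-3 + (3 + v)/(6 + v))/4)
t = 9
t*(-80) + I(1)*(-1) = 9*(-80) + (√((-15 - 2*1)/(6 + 1))/4)*(-1) = -720 + (√((-15 - 2)/7)/4)*(-1) = -720 + (√((⅐)*(-17))/4)*(-1) = -720 + (√(-17/7)/4)*(-1) = -720 + ((I*√119/7)/4)*(-1) = -720 + (I*√119/28)*(-1) = -720 - I*√119/28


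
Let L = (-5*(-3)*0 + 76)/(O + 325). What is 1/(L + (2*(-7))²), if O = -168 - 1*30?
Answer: 127/24968 ≈ 0.0050865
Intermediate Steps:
O = -198 (O = -168 - 30 = -198)
L = 76/127 (L = (-5*(-3)*0 + 76)/(-198 + 325) = (15*0 + 76)/127 = (0 + 76)*(1/127) = 76*(1/127) = 76/127 ≈ 0.59842)
1/(L + (2*(-7))²) = 1/(76/127 + (2*(-7))²) = 1/(76/127 + (-14)²) = 1/(76/127 + 196) = 1/(24968/127) = 127/24968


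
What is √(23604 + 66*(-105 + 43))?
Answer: 6*√542 ≈ 139.69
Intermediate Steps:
√(23604 + 66*(-105 + 43)) = √(23604 + 66*(-62)) = √(23604 - 4092) = √19512 = 6*√542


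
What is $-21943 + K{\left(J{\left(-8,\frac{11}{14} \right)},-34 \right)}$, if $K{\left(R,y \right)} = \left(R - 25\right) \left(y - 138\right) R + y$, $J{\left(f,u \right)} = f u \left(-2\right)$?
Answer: $\frac{239959}{49} \approx 4897.1$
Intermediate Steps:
$J{\left(f,u \right)} = - 2 f u$
$K{\left(R,y \right)} = y + R \left(-138 + y\right) \left(-25 + R\right)$ ($K{\left(R,y \right)} = \left(-25 + R\right) \left(-138 + y\right) R + y = \left(-138 + y\right) \left(-25 + R\right) R + y = R \left(-138 + y\right) \left(-25 + R\right) + y = y + R \left(-138 + y\right) \left(-25 + R\right)$)
$-21943 + K{\left(J{\left(-8,\frac{11}{14} \right)},-34 \right)} = -21943 - \left(34 + \frac{1331968}{49} + 25 \left(\left(-2\right) \left(-8\right) \frac{11}{14}\right) \left(-34\right) - \left(-6900\right) \left(-8\right) \frac{11}{14}\right) = -21943 - \left(- \frac{303362}{7} - \frac{74800}{7} + \frac{1331968}{49}\right) = -21943 - - \frac{1315166}{49} = -21943 + \frac{1315166}{49} = \frac{239959}{49}$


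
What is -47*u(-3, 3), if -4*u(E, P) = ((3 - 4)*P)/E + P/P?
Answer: 47/2 ≈ 23.500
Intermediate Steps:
u(E, P) = -¼ + P/(4*E) (u(E, P) = -(((3 - 4)*P)/E + P/P)/4 = -((-P)/E + 1)/4 = -(-P/E + 1)/4 = -(1 - P/E)/4 = -¼ + P/(4*E))
-47*u(-3, 3) = -47*(3 - 1*(-3))/(4*(-3)) = -47*(-1)*(3 + 3)/(4*3) = -47*(-1)*6/(4*3) = -47*(-½) = 47/2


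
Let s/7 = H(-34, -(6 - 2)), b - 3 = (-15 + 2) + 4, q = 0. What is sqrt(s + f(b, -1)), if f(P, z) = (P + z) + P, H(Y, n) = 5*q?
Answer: I*sqrt(13) ≈ 3.6056*I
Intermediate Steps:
b = -6 (b = 3 + ((-15 + 2) + 4) = 3 + (-13 + 4) = 3 - 9 = -6)
H(Y, n) = 0 (H(Y, n) = 5*0 = 0)
f(P, z) = z + 2*P
s = 0 (s = 7*0 = 0)
sqrt(s + f(b, -1)) = sqrt(0 + (-1 + 2*(-6))) = sqrt(0 + (-1 - 12)) = sqrt(0 - 13) = sqrt(-13) = I*sqrt(13)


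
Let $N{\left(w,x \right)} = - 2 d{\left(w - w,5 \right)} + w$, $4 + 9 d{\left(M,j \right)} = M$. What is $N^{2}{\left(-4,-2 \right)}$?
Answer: $\frac{784}{81} \approx 9.679$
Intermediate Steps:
$d{\left(M,j \right)} = - \frac{4}{9} + \frac{M}{9}$
$N{\left(w,x \right)} = \frac{8}{9} + w$ ($N{\left(w,x \right)} = - 2 \left(- \frac{4}{9} + \frac{w - w}{9}\right) + w = - 2 \left(- \frac{4}{9} + \frac{1}{9} \cdot 0\right) + w = - 2 \left(- \frac{4}{9} + 0\right) + w = \left(-2\right) \left(- \frac{4}{9}\right) + w = \frac{8}{9} + w$)
$N^{2}{\left(-4,-2 \right)} = \left(\frac{8}{9} - 4\right)^{2} = \left(- \frac{28}{9}\right)^{2} = \frac{784}{81}$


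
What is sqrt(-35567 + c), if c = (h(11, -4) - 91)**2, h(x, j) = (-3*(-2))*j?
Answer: I*sqrt(22342) ≈ 149.47*I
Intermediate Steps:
h(x, j) = 6*j
c = 13225 (c = (6*(-4) - 91)**2 = (-24 - 91)**2 = (-115)**2 = 13225)
sqrt(-35567 + c) = sqrt(-35567 + 13225) = sqrt(-22342) = I*sqrt(22342)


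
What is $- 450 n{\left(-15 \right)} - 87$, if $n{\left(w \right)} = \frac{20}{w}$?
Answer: $513$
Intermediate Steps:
$- 450 n{\left(-15 \right)} - 87 = - 450 \frac{20}{-15} - 87 = - 450 \cdot 20 \left(- \frac{1}{15}\right) - 87 = \left(-450\right) \left(- \frac{4}{3}\right) - 87 = 600 - 87 = 513$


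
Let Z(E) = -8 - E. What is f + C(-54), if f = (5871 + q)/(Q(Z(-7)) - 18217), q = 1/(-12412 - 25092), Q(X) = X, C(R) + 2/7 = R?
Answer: -261175493241/4782735104 ≈ -54.608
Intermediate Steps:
C(R) = -2/7 + R
q = -1/37504 (q = 1/(-37504) = -1/37504 ≈ -2.6664e-5)
f = -220185983/683247872 (f = (5871 - 1/37504)/((-8 - 1*(-7)) - 18217) = 220185983/(37504*((-8 + 7) - 18217)) = 220185983/(37504*(-1 - 18217)) = (220185983/37504)/(-18218) = (220185983/37504)*(-1/18218) = -220185983/683247872 ≈ -0.32226)
f + C(-54) = -220185983/683247872 + (-2/7 - 54) = -220185983/683247872 - 380/7 = -261175493241/4782735104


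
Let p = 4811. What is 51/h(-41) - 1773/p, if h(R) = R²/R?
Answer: -318054/197251 ≈ -1.6124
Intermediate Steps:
h(R) = R
51/h(-41) - 1773/p = 51/(-41) - 1773/4811 = 51*(-1/41) - 1773*1/4811 = -51/41 - 1773/4811 = -318054/197251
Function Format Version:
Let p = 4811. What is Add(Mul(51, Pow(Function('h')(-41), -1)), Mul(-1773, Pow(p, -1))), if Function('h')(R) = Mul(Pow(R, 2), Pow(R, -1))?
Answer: Rational(-318054, 197251) ≈ -1.6124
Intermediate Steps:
Function('h')(R) = R
Add(Mul(51, Pow(Function('h')(-41), -1)), Mul(-1773, Pow(p, -1))) = Add(Mul(51, Pow(-41, -1)), Mul(-1773, Pow(4811, -1))) = Add(Mul(51, Rational(-1, 41)), Mul(-1773, Rational(1, 4811))) = Add(Rational(-51, 41), Rational(-1773, 4811)) = Rational(-318054, 197251)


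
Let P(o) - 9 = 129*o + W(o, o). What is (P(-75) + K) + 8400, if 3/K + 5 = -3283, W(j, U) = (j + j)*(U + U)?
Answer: 23272463/1096 ≈ 21234.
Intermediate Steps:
W(j, U) = 4*U*j (W(j, U) = (2*j)*(2*U) = 4*U*j)
P(o) = 9 + 4*o² + 129*o (P(o) = 9 + (129*o + 4*o*o) = 9 + (129*o + 4*o²) = 9 + (4*o² + 129*o) = 9 + 4*o² + 129*o)
K = -1/1096 (K = 3/(-5 - 3283) = 3/(-3288) = 3*(-1/3288) = -1/1096 ≈ -0.00091241)
(P(-75) + K) + 8400 = ((9 + 4*(-75)² + 129*(-75)) - 1/1096) + 8400 = ((9 + 4*5625 - 9675) - 1/1096) + 8400 = ((9 + 22500 - 9675) - 1/1096) + 8400 = (12834 - 1/1096) + 8400 = 14066063/1096 + 8400 = 23272463/1096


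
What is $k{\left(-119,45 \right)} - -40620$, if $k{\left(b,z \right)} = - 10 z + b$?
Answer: $40051$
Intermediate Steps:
$k{\left(b,z \right)} = b - 10 z$
$k{\left(-119,45 \right)} - -40620 = \left(-119 - 450\right) - -40620 = \left(-119 - 450\right) + 40620 = -569 + 40620 = 40051$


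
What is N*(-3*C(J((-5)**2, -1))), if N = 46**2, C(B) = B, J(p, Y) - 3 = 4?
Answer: -44436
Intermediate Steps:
J(p, Y) = 7 (J(p, Y) = 3 + 4 = 7)
N = 2116
N*(-3*C(J((-5)**2, -1))) = 2116*(-3*7) = 2116*(-21) = -44436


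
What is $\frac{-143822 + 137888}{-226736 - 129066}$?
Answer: $\frac{2967}{177901} \approx 0.016678$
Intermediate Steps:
$\frac{-143822 + 137888}{-226736 - 129066} = - \frac{5934}{-355802} = \left(-5934\right) \left(- \frac{1}{355802}\right) = \frac{2967}{177901}$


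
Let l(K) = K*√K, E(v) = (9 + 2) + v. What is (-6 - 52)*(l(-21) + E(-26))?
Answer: 870 + 1218*I*√21 ≈ 870.0 + 5581.6*I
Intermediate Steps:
E(v) = 11 + v
l(K) = K^(3/2)
(-6 - 52)*(l(-21) + E(-26)) = (-6 - 52)*((-21)^(3/2) + (11 - 26)) = -58*(-21*I*√21 - 15) = -58*(-15 - 21*I*√21) = 870 + 1218*I*√21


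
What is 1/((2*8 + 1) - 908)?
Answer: -1/891 ≈ -0.0011223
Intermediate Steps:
1/((2*8 + 1) - 908) = 1/((16 + 1) - 908) = 1/(17 - 908) = 1/(-891) = -1/891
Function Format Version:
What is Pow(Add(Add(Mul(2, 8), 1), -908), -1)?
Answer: Rational(-1, 891) ≈ -0.0011223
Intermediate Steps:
Pow(Add(Add(Mul(2, 8), 1), -908), -1) = Pow(Add(Add(16, 1), -908), -1) = Pow(Add(17, -908), -1) = Pow(-891, -1) = Rational(-1, 891)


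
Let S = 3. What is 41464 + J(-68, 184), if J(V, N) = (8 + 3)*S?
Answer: 41497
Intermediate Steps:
J(V, N) = 33 (J(V, N) = (8 + 3)*3 = 11*3 = 33)
41464 + J(-68, 184) = 41464 + 33 = 41497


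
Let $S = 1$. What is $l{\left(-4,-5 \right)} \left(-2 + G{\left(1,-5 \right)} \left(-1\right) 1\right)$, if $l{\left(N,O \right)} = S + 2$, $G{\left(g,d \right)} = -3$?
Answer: $3$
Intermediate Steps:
$l{\left(N,O \right)} = 3$ ($l{\left(N,O \right)} = 1 + 2 = 3$)
$l{\left(-4,-5 \right)} \left(-2 + G{\left(1,-5 \right)} \left(-1\right) 1\right) = 3 \left(-2 + \left(-3\right) \left(-1\right) 1\right) = 3 \left(-2 + 3 \cdot 1\right) = 3 \left(-2 + 3\right) = 3 \cdot 1 = 3$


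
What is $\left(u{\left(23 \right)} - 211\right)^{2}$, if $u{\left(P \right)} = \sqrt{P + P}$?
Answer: $\left(211 - \sqrt{46}\right)^{2} \approx 41705.0$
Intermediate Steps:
$u{\left(P \right)} = \sqrt{2} \sqrt{P}$ ($u{\left(P \right)} = \sqrt{2 P} = \sqrt{2} \sqrt{P}$)
$\left(u{\left(23 \right)} - 211\right)^{2} = \left(\sqrt{2} \sqrt{23} - 211\right)^{2} = \left(\sqrt{46} - 211\right)^{2} = \left(-211 + \sqrt{46}\right)^{2}$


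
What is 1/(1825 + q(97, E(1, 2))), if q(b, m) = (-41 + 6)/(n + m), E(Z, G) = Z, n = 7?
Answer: 8/14565 ≈ 0.00054926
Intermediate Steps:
q(b, m) = -35/(7 + m) (q(b, m) = (-41 + 6)/(7 + m) = -35/(7 + m))
1/(1825 + q(97, E(1, 2))) = 1/(1825 - 35/(7 + 1)) = 1/(1825 - 35/8) = 1/(14565/8) = 8/14565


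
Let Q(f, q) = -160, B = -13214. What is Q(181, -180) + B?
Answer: -13374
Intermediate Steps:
Q(181, -180) + B = -160 - 13214 = -13374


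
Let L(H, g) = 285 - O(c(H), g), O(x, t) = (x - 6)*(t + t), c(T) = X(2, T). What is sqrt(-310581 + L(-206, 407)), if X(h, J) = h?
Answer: 4*I*sqrt(19190) ≈ 554.11*I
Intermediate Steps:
c(T) = 2
O(x, t) = 2*t*(-6 + x) (O(x, t) = (-6 + x)*(2*t) = 2*t*(-6 + x))
L(H, g) = 285 + 8*g (L(H, g) = 285 - 2*g*(-6 + 2) = 285 - 2*g*(-4) = 285 - (-8)*g = 285 + 8*g)
sqrt(-310581 + L(-206, 407)) = sqrt(-310581 + (285 + 8*407)) = sqrt(-310581 + (285 + 3256)) = sqrt(-310581 + 3541) = sqrt(-307040) = 4*I*sqrt(19190)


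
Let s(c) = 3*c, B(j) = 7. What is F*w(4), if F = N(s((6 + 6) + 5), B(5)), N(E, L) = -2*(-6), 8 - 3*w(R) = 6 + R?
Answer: -8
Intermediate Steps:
w(R) = 2/3 - R/3 (w(R) = 8/3 - (6 + R)/3 = 8/3 + (-2 - R/3) = 2/3 - R/3)
N(E, L) = 12
F = 12
F*w(4) = 12*(2/3 - 1/3*4) = 12*(2/3 - 4/3) = 12*(-2/3) = -8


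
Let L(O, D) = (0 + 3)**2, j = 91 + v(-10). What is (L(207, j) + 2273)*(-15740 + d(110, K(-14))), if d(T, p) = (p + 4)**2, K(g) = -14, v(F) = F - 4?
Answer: -35690480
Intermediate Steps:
v(F) = -4 + F
j = 77 (j = 91 + (-4 - 10) = 91 - 14 = 77)
L(O, D) = 9 (L(O, D) = 3**2 = 9)
d(T, p) = (4 + p)**2
(L(207, j) + 2273)*(-15740 + d(110, K(-14))) = (9 + 2273)*(-15740 + (4 - 14)**2) = 2282*(-15740 + (-10)**2) = 2282*(-15740 + 100) = 2282*(-15640) = -35690480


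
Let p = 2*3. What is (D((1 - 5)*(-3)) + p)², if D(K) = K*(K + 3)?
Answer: 34596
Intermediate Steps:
p = 6
D(K) = K*(3 + K)
(D((1 - 5)*(-3)) + p)² = (((1 - 5)*(-3))*(3 + (1 - 5)*(-3)) + 6)² = ((-4*(-3))*(3 - 4*(-3)) + 6)² = (12*(3 + 12) + 6)² = (12*15 + 6)² = (180 + 6)² = 186² = 34596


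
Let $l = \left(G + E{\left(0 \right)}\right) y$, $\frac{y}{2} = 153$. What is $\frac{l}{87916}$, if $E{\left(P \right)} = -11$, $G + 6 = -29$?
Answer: $- \frac{3519}{21979} \approx -0.16011$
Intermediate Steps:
$y = 306$ ($y = 2 \cdot 153 = 306$)
$G = -35$ ($G = -6 - 29 = -35$)
$l = -14076$ ($l = \left(-35 - 11\right) 306 = \left(-46\right) 306 = -14076$)
$\frac{l}{87916} = - \frac{14076}{87916} = \left(-14076\right) \frac{1}{87916} = - \frac{3519}{21979}$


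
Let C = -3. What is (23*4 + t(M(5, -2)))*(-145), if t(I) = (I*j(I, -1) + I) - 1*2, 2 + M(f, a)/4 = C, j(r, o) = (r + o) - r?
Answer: -13050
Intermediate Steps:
j(r, o) = o (j(r, o) = (o + r) - r = o)
M(f, a) = -20 (M(f, a) = -8 + 4*(-3) = -8 - 12 = -20)
t(I) = -2 (t(I) = (I*(-1) + I) - 1*2 = (-I + I) - 2 = 0 - 2 = -2)
(23*4 + t(M(5, -2)))*(-145) = (23*4 - 2)*(-145) = (92 - 2)*(-145) = 90*(-145) = -13050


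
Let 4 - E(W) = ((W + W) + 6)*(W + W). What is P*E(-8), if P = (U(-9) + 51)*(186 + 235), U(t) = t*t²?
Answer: 44528328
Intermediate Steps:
U(t) = t³
E(W) = 4 - 2*W*(6 + 2*W) (E(W) = 4 - ((W + W) + 6)*(W + W) = 4 - (2*W + 6)*2*W = 4 - (6 + 2*W)*2*W = 4 - 2*W*(6 + 2*W))
P = -285438 (P = ((-9)³ + 51)*(186 + 235) = (-729 + 51)*421 = -678*421 = -285438)
P*E(-8) = -285438*(4 - 12*(-8) - 4*(-8)²) = -285438*(4 + 96 - 4*64) = -285438*(4 + 96 - 256) = -285438*(-156) = 44528328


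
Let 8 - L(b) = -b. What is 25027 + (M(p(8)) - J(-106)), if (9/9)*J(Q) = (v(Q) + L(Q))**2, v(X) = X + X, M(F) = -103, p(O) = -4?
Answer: -71176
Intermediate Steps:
L(b) = 8 + b (L(b) = 8 - (-1)*b = 8 + b)
v(X) = 2*X
J(Q) = (8 + 3*Q)**2 (J(Q) = (2*Q + (8 + Q))**2 = (8 + 3*Q)**2)
25027 + (M(p(8)) - J(-106)) = 25027 + (-103 - (8 + 3*(-106))**2) = 25027 + (-103 - (8 - 318)**2) = 25027 + (-103 - 1*(-310)**2) = 25027 + (-103 - 1*96100) = 25027 + (-103 - 96100) = 25027 - 96203 = -71176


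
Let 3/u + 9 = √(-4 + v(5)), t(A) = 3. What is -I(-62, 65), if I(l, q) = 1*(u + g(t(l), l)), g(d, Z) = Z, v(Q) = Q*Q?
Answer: 1249/20 + √21/20 ≈ 62.679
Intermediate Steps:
v(Q) = Q²
u = 3/(-9 + √21) (u = 3/(-9 + √(-4 + 5²)) = 3/(-9 + √(-4 + 25)) = 3/(-9 + √21) ≈ -0.67913)
I(l, q) = -9/20 + l - √21/20 (I(l, q) = 1*((-9/20 - √21/20) + l) = 1*(-9/20 + l - √21/20) = -9/20 + l - √21/20)
-I(-62, 65) = -(-9/20 - 62 - √21/20) = -(-1249/20 - √21/20) = 1249/20 + √21/20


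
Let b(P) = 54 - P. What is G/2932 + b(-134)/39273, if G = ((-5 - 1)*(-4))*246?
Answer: 58104752/28787109 ≈ 2.0184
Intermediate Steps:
G = 5904 (G = -6*(-4)*246 = 24*246 = 5904)
G/2932 + b(-134)/39273 = 5904/2932 + (54 - 1*(-134))/39273 = 5904*(1/2932) + (54 + 134)*(1/39273) = 1476/733 + 188*(1/39273) = 1476/733 + 188/39273 = 58104752/28787109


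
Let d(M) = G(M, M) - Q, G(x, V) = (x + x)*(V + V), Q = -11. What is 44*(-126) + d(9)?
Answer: -5209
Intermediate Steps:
G(x, V) = 4*V*x (G(x, V) = (2*x)*(2*V) = 4*V*x)
d(M) = 11 + 4*M**2 (d(M) = 4*M*M - 1*(-11) = 4*M**2 + 11 = 11 + 4*M**2)
44*(-126) + d(9) = 44*(-126) + (11 + 4*9**2) = -5544 + (11 + 4*81) = -5544 + (11 + 324) = -5544 + 335 = -5209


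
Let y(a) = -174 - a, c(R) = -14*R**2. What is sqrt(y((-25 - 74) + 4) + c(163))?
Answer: I*sqrt(372045) ≈ 609.96*I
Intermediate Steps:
sqrt(y((-25 - 74) + 4) + c(163)) = sqrt((-174 - ((-25 - 74) + 4)) - 14*163**2) = sqrt((-174 - (-99 + 4)) - 14*26569) = sqrt((-174 - 1*(-95)) - 371966) = sqrt((-174 + 95) - 371966) = sqrt(-79 - 371966) = sqrt(-372045) = I*sqrt(372045)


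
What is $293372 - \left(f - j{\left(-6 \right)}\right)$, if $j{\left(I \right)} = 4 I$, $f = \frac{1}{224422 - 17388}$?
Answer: $\frac{60733009831}{207034} \approx 2.9335 \cdot 10^{5}$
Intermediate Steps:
$f = \frac{1}{207034} \approx 4.8301 \cdot 10^{-6}$
$293372 - \left(f - j{\left(-6 \right)}\right) = 293372 - \left(\frac{1}{207034} - 4 \left(-6\right)\right) = 293372 - \left(\frac{1}{207034} - -24\right) = 293372 - \left(\frac{1}{207034} + 24\right) = 293372 - \frac{4968817}{207034} = \frac{60733009831}{207034}$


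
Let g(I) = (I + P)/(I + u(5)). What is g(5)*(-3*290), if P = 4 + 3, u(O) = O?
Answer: -1044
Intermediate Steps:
P = 7
g(I) = (7 + I)/(5 + I) (g(I) = (I + 7)/(I + 5) = (7 + I)/(5 + I))
g(5)*(-3*290) = ((7 + 5)/(5 + 5))*(-3*290) = (12/10)*(-870) = ((⅒)*12)*(-870) = (6/5)*(-870) = -1044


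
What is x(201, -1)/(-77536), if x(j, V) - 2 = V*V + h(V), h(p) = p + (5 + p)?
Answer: -3/38768 ≈ -7.7383e-5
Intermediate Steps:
h(p) = 5 + 2*p
x(j, V) = 7 + V² + 2*V (x(j, V) = 2 + (V*V + (5 + 2*V)) = 2 + (V² + (5 + 2*V)) = 2 + (5 + V² + 2*V) = 7 + V² + 2*V)
x(201, -1)/(-77536) = (7 + (-1)² + 2*(-1))/(-77536) = (7 + 1 - 2)*(-1/77536) = 6*(-1/77536) = -3/38768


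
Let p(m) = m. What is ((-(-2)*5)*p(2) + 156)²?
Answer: 30976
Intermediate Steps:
((-(-2)*5)*p(2) + 156)² = (-(-2)*5*2 + 156)² = (-2*(-5)*2 + 156)² = (10*2 + 156)² = (20 + 156)² = 176² = 30976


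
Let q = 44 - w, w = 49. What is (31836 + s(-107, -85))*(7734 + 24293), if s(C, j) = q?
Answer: 1019451437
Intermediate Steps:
q = -5 (q = 44 - 1*49 = 44 - 49 = -5)
s(C, j) = -5
(31836 + s(-107, -85))*(7734 + 24293) = (31836 - 5)*(7734 + 24293) = 31831*32027 = 1019451437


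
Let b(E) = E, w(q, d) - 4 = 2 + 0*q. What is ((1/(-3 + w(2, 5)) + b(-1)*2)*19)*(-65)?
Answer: 6175/3 ≈ 2058.3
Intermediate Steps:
w(q, d) = 6 (w(q, d) = 4 + (2 + 0*q) = 4 + (2 + 0) = 4 + 2 = 6)
((1/(-3 + w(2, 5)) + b(-1)*2)*19)*(-65) = ((1/(-3 + 6) - 1*2)*19)*(-65) = ((1/3 - 2)*19)*(-65) = -5/3*19*(-65) = -95/3*(-65) = 6175/3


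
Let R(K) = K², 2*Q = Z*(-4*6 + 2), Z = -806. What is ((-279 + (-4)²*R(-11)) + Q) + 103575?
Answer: 114098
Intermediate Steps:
Q = 8866 (Q = (-806*(-4*6 + 2))/2 = (-806*(-24 + 2))/2 = (-806*(-22))/2 = (½)*17732 = 8866)
((-279 + (-4)²*R(-11)) + Q) + 103575 = ((-279 + (-4)²*(-11)²) + 8866) + 103575 = ((-279 + 16*121) + 8866) + 103575 = ((-279 + 1936) + 8866) + 103575 = (1657 + 8866) + 103575 = 10523 + 103575 = 114098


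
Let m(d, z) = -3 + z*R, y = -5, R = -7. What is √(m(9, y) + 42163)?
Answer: √42195 ≈ 205.41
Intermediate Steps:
m(d, z) = -3 - 7*z (m(d, z) = -3 + z*(-7) = -3 - 7*z)
√(m(9, y) + 42163) = √((-3 - 7*(-5)) + 42163) = √((-3 + 35) + 42163) = √(32 + 42163) = √42195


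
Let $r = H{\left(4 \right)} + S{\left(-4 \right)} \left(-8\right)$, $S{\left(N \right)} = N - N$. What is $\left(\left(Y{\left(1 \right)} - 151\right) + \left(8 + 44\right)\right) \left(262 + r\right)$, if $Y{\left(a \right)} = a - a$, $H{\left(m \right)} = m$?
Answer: $-26334$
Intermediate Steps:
$Y{\left(a \right)} = 0$
$S{\left(N \right)} = 0$
$r = 4$ ($r = 4 + 0 \left(-8\right) = 4 + 0 = 4$)
$\left(\left(Y{\left(1 \right)} - 151\right) + \left(8 + 44\right)\right) \left(262 + r\right) = \left(\left(0 - 151\right) + \left(8 + 44\right)\right) \left(262 + 4\right) = \left(-151 + 52\right) 266 = \left(-99\right) 266 = -26334$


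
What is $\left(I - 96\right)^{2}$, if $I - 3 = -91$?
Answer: $33856$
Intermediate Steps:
$I = -88$ ($I = 3 - 91 = -88$)
$\left(I - 96\right)^{2} = \left(-88 - 96\right)^{2} = \left(-184\right)^{2} = 33856$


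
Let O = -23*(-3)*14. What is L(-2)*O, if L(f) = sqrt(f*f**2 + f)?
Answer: 966*I*sqrt(10) ≈ 3054.8*I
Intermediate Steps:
O = 966 (O = 69*14 = 966)
L(f) = sqrt(f + f**3) (L(f) = sqrt(f**3 + f) = sqrt(f + f**3))
L(-2)*O = sqrt(-2 + (-2)**3)*966 = sqrt(-2 - 8)*966 = sqrt(-10)*966 = (I*sqrt(10))*966 = 966*I*sqrt(10)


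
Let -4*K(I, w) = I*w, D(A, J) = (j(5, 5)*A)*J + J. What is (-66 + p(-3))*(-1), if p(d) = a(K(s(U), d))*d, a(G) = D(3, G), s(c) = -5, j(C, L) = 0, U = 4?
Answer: 219/4 ≈ 54.750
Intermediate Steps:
D(A, J) = J (D(A, J) = (0*A)*J + J = 0*J + J = 0 + J = J)
K(I, w) = -I*w/4
a(G) = G
p(d) = 5*d²/4 (p(d) = (-¼*(-5)*d)*d = (5*d/4)*d = 5*d²/4)
(-66 + p(-3))*(-1) = (-66 + (5/4)*(-3)²)*(-1) = (-66 + (5/4)*9)*(-1) = (-66 + 45/4)*(-1) = -219/4*(-1) = 219/4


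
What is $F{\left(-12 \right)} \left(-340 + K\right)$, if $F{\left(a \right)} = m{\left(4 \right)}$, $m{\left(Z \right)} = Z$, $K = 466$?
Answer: $504$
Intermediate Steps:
$F{\left(a \right)} = 4$
$F{\left(-12 \right)} \left(-340 + K\right) = 4 \left(-340 + 466\right) = 4 \cdot 126 = 504$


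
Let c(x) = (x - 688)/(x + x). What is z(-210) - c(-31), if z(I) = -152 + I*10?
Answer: -140343/62 ≈ -2263.6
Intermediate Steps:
c(x) = (-688 + x)/(2*x) (c(x) = (-688 + x)/((2*x)) = (-688 + x)*(1/(2*x)) = (-688 + x)/(2*x))
z(I) = -152 + 10*I
z(-210) - c(-31) = (-152 + 10*(-210)) - (-688 - 31)/(2*(-31)) = (-152 - 2100) - (-1)*(-719)/(2*31) = -2252 - 1*719/62 = -2252 - 719/62 = -140343/62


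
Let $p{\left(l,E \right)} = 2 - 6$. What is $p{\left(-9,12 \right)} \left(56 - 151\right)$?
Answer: $380$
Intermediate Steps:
$p{\left(l,E \right)} = -4$ ($p{\left(l,E \right)} = 2 - 6 = -4$)
$p{\left(-9,12 \right)} \left(56 - 151\right) = - 4 \left(56 - 151\right) = \left(-4\right) \left(-95\right) = 380$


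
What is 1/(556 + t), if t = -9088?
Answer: -1/8532 ≈ -0.00011721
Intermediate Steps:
1/(556 + t) = 1/(556 - 9088) = 1/(-8532) = -1/8532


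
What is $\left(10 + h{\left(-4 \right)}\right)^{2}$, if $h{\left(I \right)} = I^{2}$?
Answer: $676$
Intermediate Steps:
$\left(10 + h{\left(-4 \right)}\right)^{2} = \left(10 + \left(-4\right)^{2}\right)^{2} = \left(10 + 16\right)^{2} = 26^{2} = 676$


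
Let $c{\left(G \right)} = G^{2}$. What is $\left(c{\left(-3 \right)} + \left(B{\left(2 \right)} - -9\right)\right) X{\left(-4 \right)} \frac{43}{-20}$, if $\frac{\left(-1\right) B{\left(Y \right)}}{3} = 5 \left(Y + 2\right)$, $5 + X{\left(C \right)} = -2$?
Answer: $- \frac{6321}{10} \approx -632.1$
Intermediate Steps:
$X{\left(C \right)} = -7$ ($X{\left(C \right)} = -5 - 2 = -7$)
$B{\left(Y \right)} = -30 - 15 Y$ ($B{\left(Y \right)} = - 3 \cdot 5 \left(Y + 2\right) = - 3 \cdot 5 \left(2 + Y\right) = - 3 \left(10 + 5 Y\right) = -30 - 15 Y$)
$\left(c{\left(-3 \right)} + \left(B{\left(2 \right)} - -9\right)\right) X{\left(-4 \right)} \frac{43}{-20} = \left(\left(-3\right)^{2} - 51\right) \left(-7\right) \frac{43}{-20} = \left(9 + \left(\left(-30 - 30\right) + 9\right)\right) \left(-7\right) 43 \left(- \frac{1}{20}\right) = \left(9 + \left(-60 + 9\right)\right) \left(-7\right) \left(- \frac{43}{20}\right) = \left(9 - 51\right) \left(-7\right) \left(- \frac{43}{20}\right) = \left(-42\right) \left(-7\right) \left(- \frac{43}{20}\right) = 294 \left(- \frac{43}{20}\right) = - \frac{6321}{10}$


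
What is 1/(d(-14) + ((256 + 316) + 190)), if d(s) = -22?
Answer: 1/740 ≈ 0.0013514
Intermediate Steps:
1/(d(-14) + ((256 + 316) + 190)) = 1/(-22 + ((256 + 316) + 190)) = 1/(-22 + (572 + 190)) = 1/(-22 + 762) = 1/740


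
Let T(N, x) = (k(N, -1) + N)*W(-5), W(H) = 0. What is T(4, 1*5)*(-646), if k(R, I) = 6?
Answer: 0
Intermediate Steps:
T(N, x) = 0 (T(N, x) = (6 + N)*0 = 0)
T(4, 1*5)*(-646) = 0*(-646) = 0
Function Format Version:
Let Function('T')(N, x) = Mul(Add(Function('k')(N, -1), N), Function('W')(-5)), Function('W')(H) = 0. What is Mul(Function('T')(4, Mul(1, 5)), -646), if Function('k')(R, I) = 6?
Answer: 0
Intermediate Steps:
Function('T')(N, x) = 0 (Function('T')(N, x) = Mul(Add(6, N), 0) = 0)
Mul(Function('T')(4, Mul(1, 5)), -646) = Mul(0, -646) = 0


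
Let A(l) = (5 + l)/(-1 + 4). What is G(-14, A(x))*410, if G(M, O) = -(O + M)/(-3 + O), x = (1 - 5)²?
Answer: 1435/2 ≈ 717.50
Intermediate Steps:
x = 16 (x = (-4)² = 16)
A(l) = 5/3 + l/3 (A(l) = (5 + l)/3 = (5 + l)*(⅓) = 5/3 + l/3)
G(M, O) = -(M + O)/(-3 + O)
G(-14, A(x))*410 = ((-1*(-14) - (5/3 + (⅓)*16))/(-3 + (5/3 + (⅓)*16)))*410 = ((14 - (5/3 + 16/3))/(-3 + (5/3 + 16/3)))*410 = ((14 - 1*7)/(-3 + 7))*410 = ((14 - 7)/4)*410 = ((¼)*7)*410 = (7/4)*410 = 1435/2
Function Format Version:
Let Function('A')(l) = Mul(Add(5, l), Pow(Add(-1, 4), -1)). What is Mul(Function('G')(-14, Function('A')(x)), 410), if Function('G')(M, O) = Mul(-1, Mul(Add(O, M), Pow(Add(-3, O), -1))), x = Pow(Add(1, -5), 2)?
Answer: Rational(1435, 2) ≈ 717.50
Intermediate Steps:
x = 16 (x = Pow(-4, 2) = 16)
Function('A')(l) = Add(Rational(5, 3), Mul(Rational(1, 3), l)) (Function('A')(l) = Mul(Add(5, l), Pow(3, -1)) = Mul(Add(5, l), Rational(1, 3)) = Add(Rational(5, 3), Mul(Rational(1, 3), l)))
Function('G')(M, O) = Mul(-1, Pow(Add(-3, O), -1), Add(M, O)) (Function('G')(M, O) = Mul(-1, Mul(Add(M, O), Pow(Add(-3, O), -1))) = Mul(-1, Mul(Pow(Add(-3, O), -1), Add(M, O))) = Mul(-1, Pow(Add(-3, O), -1), Add(M, O)))
Mul(Function('G')(-14, Function('A')(x)), 410) = Mul(Mul(Pow(Add(-3, Add(Rational(5, 3), Mul(Rational(1, 3), 16))), -1), Add(Mul(-1, -14), Mul(-1, Add(Rational(5, 3), Mul(Rational(1, 3), 16))))), 410) = Mul(Mul(Pow(Add(-3, Add(Rational(5, 3), Rational(16, 3))), -1), Add(14, Mul(-1, Add(Rational(5, 3), Rational(16, 3))))), 410) = Mul(Mul(Pow(Add(-3, 7), -1), Add(14, Mul(-1, 7))), 410) = Mul(Mul(Pow(4, -1), Add(14, -7)), 410) = Mul(Mul(Rational(1, 4), 7), 410) = Mul(Rational(7, 4), 410) = Rational(1435, 2)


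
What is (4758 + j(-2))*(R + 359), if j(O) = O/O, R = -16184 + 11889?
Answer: -18731424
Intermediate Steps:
R = -4295
j(O) = 1
(4758 + j(-2))*(R + 359) = (4758 + 1)*(-4295 + 359) = 4759*(-3936) = -18731424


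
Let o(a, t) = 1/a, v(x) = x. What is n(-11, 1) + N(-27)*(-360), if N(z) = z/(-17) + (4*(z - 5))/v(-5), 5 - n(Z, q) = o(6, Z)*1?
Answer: -997859/102 ≈ -9782.9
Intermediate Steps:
o(a, t) = 1/a
n(Z, q) = 29/6 (n(Z, q) = 5 - 1/6 = 5 - 1*⅙ = 5 - ⅙ = 29/6)
N(z) = 4 - 73*z/85 (N(z) = z/(-17) + (4*(z - 5))/(-5) = z*(-1/17) + (4*(-5 + z))*(-⅕) = -z/17 + (-20 + 4*z)*(-⅕) = -z/17 + (4 - 4*z/5) = 4 - 73*z/85)
n(-11, 1) + N(-27)*(-360) = 29/6 + (4 - 73/85*(-27))*(-360) = 29/6 + (4 + 1971/85)*(-360) = 29/6 + (2311/85)*(-360) = 29/6 - 166392/17 = -997859/102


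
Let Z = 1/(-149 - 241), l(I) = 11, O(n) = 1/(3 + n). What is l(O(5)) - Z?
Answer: 4291/390 ≈ 11.003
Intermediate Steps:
Z = -1/390 (Z = 1/(-390) = -1/390 ≈ -0.0025641)
l(O(5)) - Z = 11 - 1*(-1/390) = 11 + 1/390 = 4291/390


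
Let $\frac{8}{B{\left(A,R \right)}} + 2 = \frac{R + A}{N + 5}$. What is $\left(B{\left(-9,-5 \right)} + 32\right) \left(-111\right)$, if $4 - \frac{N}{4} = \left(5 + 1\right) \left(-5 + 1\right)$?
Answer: $- \frac{97125}{31} \approx -3133.1$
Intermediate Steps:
$N = 112$ ($N = 16 - 4 \left(5 + 1\right) \left(-5 + 1\right) = 16 - 4 \cdot 6 \left(-4\right) = 16 - -96 = 16 + 96 = 112$)
$B{\left(A,R \right)} = \frac{8}{-2 + \frac{A}{117} + \frac{R}{117}}$ ($B{\left(A,R \right)} = \frac{8}{-2 + \frac{R + A}{112 + 5}} = \frac{8}{-2 + \frac{A + R}{117}} = \frac{8}{-2 + \left(A + R\right) \frac{1}{117}} = \frac{8}{-2 + \left(\frac{A}{117} + \frac{R}{117}\right)} = \frac{8}{-2 + \frac{A}{117} + \frac{R}{117}}$)
$\left(B{\left(-9,-5 \right)} + 32\right) \left(-111\right) = \left(\frac{936}{-234 - 9 - 5} + 32\right) \left(-111\right) = \left(\frac{936}{-248} + 32\right) \left(-111\right) = \left(936 \left(- \frac{1}{248}\right) + 32\right) \left(-111\right) = \left(- \frac{117}{31} + 32\right) \left(-111\right) = \frac{875}{31} \left(-111\right) = - \frac{97125}{31}$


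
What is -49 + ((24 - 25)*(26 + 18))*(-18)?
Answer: 743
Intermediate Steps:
-49 + ((24 - 25)*(26 + 18))*(-18) = -49 - 1*44*(-18) = -49 - 44*(-18) = -49 + 792 = 743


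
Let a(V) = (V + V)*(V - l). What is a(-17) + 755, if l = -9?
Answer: 1027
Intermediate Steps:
a(V) = 2*V*(9 + V) (a(V) = (V + V)*(V - 1*(-9)) = (2*V)*(V + 9) = (2*V)*(9 + V) = 2*V*(9 + V))
a(-17) + 755 = 2*(-17)*(9 - 17) + 755 = 2*(-17)*(-8) + 755 = 272 + 755 = 1027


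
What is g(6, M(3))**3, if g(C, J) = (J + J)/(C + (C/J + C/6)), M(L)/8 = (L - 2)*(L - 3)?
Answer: 0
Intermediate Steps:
M(L) = 8*(-3 + L)*(-2 + L) (M(L) = 8*((L - 2)*(L - 3)) = 8*((-2 + L)*(-3 + L)) = 8*((-3 + L)*(-2 + L)) = 8*(-3 + L)*(-2 + L))
g(C, J) = 2*J/(7*C/6 + C/J) (g(C, J) = (2*J)/(C + (C/J + C*(1/6))) = (2*J)/(C + (C/J + C/6)) = (2*J)/(C + (C/6 + C/J)) = (2*J)/(7*C/6 + C/J) = 2*J/(7*C/6 + C/J))
g(6, M(3))**3 = (12*(48 - 40*3 + 8*3**2)**2/(6*(6 + 7*(48 - 40*3 + 8*3**2))))**3 = (12*(1/6)*(48 - 120 + 8*9)**2/(6 + 7*(48 - 120 + 8*9)))**3 = (12*(1/6)*(48 - 120 + 72)**2/(6 + 7*(48 - 120 + 72)))**3 = (12*(1/6)*0**2/(6 + 7*0))**3 = (12*(1/6)*0/(6 + 0))**3 = (12*(1/6)*0/6)**3 = (12*(1/6)*0*(1/6))**3 = 0**3 = 0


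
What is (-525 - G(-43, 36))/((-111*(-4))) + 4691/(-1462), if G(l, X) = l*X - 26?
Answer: -274583/324564 ≈ -0.84601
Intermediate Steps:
G(l, X) = -26 + X*l (G(l, X) = X*l - 26 = -26 + X*l)
(-525 - G(-43, 36))/((-111*(-4))) + 4691/(-1462) = (-525 - (-26 + 36*(-43)))/((-111*(-4))) + 4691/(-1462) = (-525 - (-26 - 1548))/444 + 4691*(-1/1462) = (-525 - 1*(-1574))*(1/444) - 4691/1462 = (-525 + 1574)*(1/444) - 4691/1462 = 1049*(1/444) - 4691/1462 = 1049/444 - 4691/1462 = -274583/324564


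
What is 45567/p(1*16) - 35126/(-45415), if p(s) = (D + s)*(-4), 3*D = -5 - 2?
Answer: -6202515251/7448060 ≈ -832.77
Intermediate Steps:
D = -7/3 (D = (-5 - 2)/3 = (⅓)*(-7) = -7/3 ≈ -2.3333)
p(s) = 28/3 - 4*s (p(s) = (-7/3 + s)*(-4) = 28/3 - 4*s)
45567/p(1*16) - 35126/(-45415) = 45567/(28/3 - 4*16) - 35126/(-45415) = 45567/(28/3 - 4*16) - 35126*(-1/45415) = 45567/(28/3 - 64) + 35126/45415 = 45567/(-164/3) + 35126/45415 = 45567*(-3/164) + 35126/45415 = -136701/164 + 35126/45415 = -6202515251/7448060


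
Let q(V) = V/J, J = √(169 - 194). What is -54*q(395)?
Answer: 4266*I ≈ 4266.0*I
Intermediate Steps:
J = 5*I (J = √(-25) = 5*I ≈ 5.0*I)
q(V) = -I*V/5 (q(V) = V/((5*I)) = V*(-I/5) = -I*V/5)
-54*q(395) = -(-54)*I*395/5 = -(-4266)*I = 4266*I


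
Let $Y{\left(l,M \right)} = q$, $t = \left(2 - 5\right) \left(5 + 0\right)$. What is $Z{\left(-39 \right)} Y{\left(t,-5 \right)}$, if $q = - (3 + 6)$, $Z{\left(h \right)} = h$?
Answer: $351$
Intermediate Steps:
$t = -15$ ($t = \left(-3\right) 5 = -15$)
$q = -9$ ($q = \left(-1\right) 9 = -9$)
$Y{\left(l,M \right)} = -9$
$Z{\left(-39 \right)} Y{\left(t,-5 \right)} = \left(-39\right) \left(-9\right) = 351$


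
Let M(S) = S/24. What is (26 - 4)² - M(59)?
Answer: 11557/24 ≈ 481.54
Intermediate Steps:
M(S) = S/24 (M(S) = S*(1/24) = S/24)
(26 - 4)² - M(59) = (26 - 4)² - 59/24 = 22² - 1*59/24 = 484 - 59/24 = 11557/24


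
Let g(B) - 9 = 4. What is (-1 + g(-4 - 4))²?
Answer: 144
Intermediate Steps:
g(B) = 13 (g(B) = 9 + 4 = 13)
(-1 + g(-4 - 4))² = (-1 + 13)² = 12² = 144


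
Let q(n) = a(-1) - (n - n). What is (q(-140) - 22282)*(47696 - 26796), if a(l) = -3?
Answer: -465756500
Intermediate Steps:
q(n) = -3 (q(n) = -3 - (n - n) = -3 - 1*0 = -3 + 0 = -3)
(q(-140) - 22282)*(47696 - 26796) = (-3 - 22282)*(47696 - 26796) = -22285*20900 = -465756500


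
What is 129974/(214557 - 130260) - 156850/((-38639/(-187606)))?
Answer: -2480518592661314/3257151783 ≈ -7.6156e+5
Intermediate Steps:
129974/(214557 - 130260) - 156850/((-38639/(-187606))) = 129974/84297 - 156850/((-38639*(-1/187606))) = 129974*(1/84297) - 156850/38639/187606 = 129974/84297 - 156850*187606/38639 = 129974/84297 - 29426001100/38639 = -2480518592661314/3257151783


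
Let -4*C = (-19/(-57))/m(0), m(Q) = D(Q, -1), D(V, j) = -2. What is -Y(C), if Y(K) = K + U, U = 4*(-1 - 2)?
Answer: 287/24 ≈ 11.958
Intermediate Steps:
m(Q) = -2
C = 1/24 (C = -(-19/(-57))/(4*(-2)) = -(-19*(-1/57))*(-1)/(4*2) = -(-1)/(12*2) = -¼*(-⅙) = 1/24 ≈ 0.041667)
U = -12 (U = 4*(-3) = -12)
Y(K) = -12 + K (Y(K) = K - 12 = -12 + K)
-Y(C) = -(-12 + 1/24) = -1*(-287/24) = 287/24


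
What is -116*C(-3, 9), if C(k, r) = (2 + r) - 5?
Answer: -696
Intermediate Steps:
C(k, r) = -3 + r
-116*C(-3, 9) = -116*(-3 + 9) = -116*6 = -696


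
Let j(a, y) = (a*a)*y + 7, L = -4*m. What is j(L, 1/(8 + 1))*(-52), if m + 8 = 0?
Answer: -56524/9 ≈ -6280.4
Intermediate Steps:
m = -8 (m = -8 + 0 = -8)
L = 32 (L = -4*(-8) = 32)
j(a, y) = 7 + y*a**2 (j(a, y) = a**2*y + 7 = y*a**2 + 7 = 7 + y*a**2)
j(L, 1/(8 + 1))*(-52) = (7 + 32**2/(8 + 1))*(-52) = (7 + 1024/9)*(-52) = (1087/9)*(-52) = -56524/9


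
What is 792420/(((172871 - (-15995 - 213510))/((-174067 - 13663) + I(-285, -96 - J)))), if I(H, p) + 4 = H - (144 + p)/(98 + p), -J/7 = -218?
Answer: -9460914814595/25550876 ≈ -3.7028e+5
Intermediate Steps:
J = 1526 (J = -7*(-218) = 1526)
I(H, p) = -4 + H - (144 + p)/(98 + p) (I(H, p) = -4 + (H - (144 + p)/(98 + p)) = -4 + H - (144 + p)/(98 + p))
792420/(((172871 - (-15995 - 213510))/((-174067 - 13663) + I(-285, -96 - J)))) = 792420/(((172871 - (-15995 - 213510))/((-174067 - 13663) + (-536 - 5*(-96 - 1*1526) + 98*(-285) - 285*(-96 - 1*1526))/(98 + (-96 - 1*1526))))) = 792420/(((172871 - 1*(-229505))/(-187730 + (-536 - 5*(-96 - 1526) - 27930 - 285*(-96 - 1526))/(98 + (-96 - 1526))))) = 792420/(((172871 + 229505)/(-187730 + (-536 - 5*(-1622) - 27930 - 285*(-1622))/(98 - 1622)))) = 792420/((402376/(-187730 + (-536 + 8110 - 27930 + 462270)/(-1524)))) = 792420/((402376/(-187730 - 1/1524*441914))) = 792420/((402376/(-187730 - 220957/762))) = 792420/((402376/(-143271217/762))) = 792420/((402376*(-762/143271217))) = 792420/(-306610512/143271217) = 792420*(-143271217/306610512) = -9460914814595/25550876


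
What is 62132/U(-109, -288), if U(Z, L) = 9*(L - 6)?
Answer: -634/27 ≈ -23.481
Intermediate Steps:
U(Z, L) = -54 + 9*L (U(Z, L) = 9*(-6 + L) = -54 + 9*L)
62132/U(-109, -288) = 62132/(-54 + 9*(-288)) = 62132/(-54 - 2592) = 62132/(-2646) = 62132*(-1/2646) = -634/27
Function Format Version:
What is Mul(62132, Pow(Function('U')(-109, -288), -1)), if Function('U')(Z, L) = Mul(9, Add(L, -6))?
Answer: Rational(-634, 27) ≈ -23.481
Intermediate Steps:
Function('U')(Z, L) = Add(-54, Mul(9, L)) (Function('U')(Z, L) = Mul(9, Add(-6, L)) = Add(-54, Mul(9, L)))
Mul(62132, Pow(Function('U')(-109, -288), -1)) = Mul(62132, Pow(Add(-54, Mul(9, -288)), -1)) = Mul(62132, Pow(Add(-54, -2592), -1)) = Mul(62132, Pow(-2646, -1)) = Mul(62132, Rational(-1, 2646)) = Rational(-634, 27)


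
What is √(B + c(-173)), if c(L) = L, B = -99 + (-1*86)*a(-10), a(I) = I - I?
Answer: 4*I*√17 ≈ 16.492*I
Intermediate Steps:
a(I) = 0
B = -99 (B = -99 - 1*86*0 = -99 - 86*0 = -99 + 0 = -99)
√(B + c(-173)) = √(-99 - 173) = √(-272) = 4*I*√17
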